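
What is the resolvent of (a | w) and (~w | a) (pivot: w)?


The clauses contain complementary literals w and ~w.
Resolution eliminates this pair and disjoins the remaining literals (merging duplicates).

a


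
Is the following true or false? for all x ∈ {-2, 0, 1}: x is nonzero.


Evaluate the predicate on each element: -2:T, 0:F, 1:T.
Counterexample x = 0 fails the predicate.

F


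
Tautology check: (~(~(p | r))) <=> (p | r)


Build the truth table over {p, r}:
p | r | φ
---------
False | False | True
True | False | True
False | True | True
True | True | True
Every row evaluates to true.

Yes, it is a tautology.


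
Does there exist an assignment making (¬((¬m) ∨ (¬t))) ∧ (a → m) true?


Search for a satisfying assignment over {a, m, t}.
Try a=F, m=T, t=T: the formula evaluates to T.
A satisfying assignment exists.

Satisfiable.


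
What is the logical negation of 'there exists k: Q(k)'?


¬(for all x: φ) = there exists x: ¬φ, and ¬(there exists x: φ) = for all x: ¬φ.
Apply to the existential statement.

for all k: NOT(Q(k))


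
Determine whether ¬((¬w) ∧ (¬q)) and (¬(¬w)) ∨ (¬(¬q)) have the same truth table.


Compare truth tables:
q | w | φ | ψ
-------------
F | F | F | F
T | F | T | T
F | T | T | T
T | T | T | T
The columns φ and ψ agree on every row.

Yes, they are logically equivalent.


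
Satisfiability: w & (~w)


Check all 2 assignments over {w}:
w | φ
-----
False | False
True | False
No assignment makes the formula true.

Unsatisfiable.


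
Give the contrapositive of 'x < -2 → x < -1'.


The contrapositive of (P → Q) is (¬Q → ¬P); it is logically equivalent to the original.
Here P = 'x < -2' and Q = 'x < -1'.

If not (x < -1), then not (x < -2).


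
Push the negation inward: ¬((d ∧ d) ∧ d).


De Morgan: the negation of a conjunction is the disjunction of the negations.
Distribute ¬ across ∧, flipping it to ∨, and negate each literal.

((¬d) ∨ (¬d)) ∨ (¬d)


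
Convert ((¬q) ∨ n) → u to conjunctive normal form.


Step 1: Rewrite as ¬((¬q) ∨ n) ∨ u = (¬(¬q) ∧ ¬n) ∨ u.
Step 2: Distribute ∨ over ∧.
Step 3: Eliminate any double negations (¬¬X = X).

(q ∨ u) ∧ ((¬n) ∨ u)


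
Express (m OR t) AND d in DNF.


Step 1: Distribute ∧ over ∨: (m ∨ t) ∧ d = (m ∧ d) ∨ (t ∧ d).

(m AND d) OR (t AND d)


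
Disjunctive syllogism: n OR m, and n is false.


Disjunctive syllogism: from (P ∨ Q) and ¬P, infer Q.
One disjunct, 'n', is ruled out; the other must hold.

m


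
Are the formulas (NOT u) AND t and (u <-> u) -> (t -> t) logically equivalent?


Compare truth tables:
t | u | φ | ψ
-------------
F | F | F | T
T | F | T | T
F | T | F | T
T | T | F | T
They differ at row 1 (t=F, u=F): φ=F but ψ=T.

No, they are not logically equivalent.


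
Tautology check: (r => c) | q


Build the truth table over {c, q, r}:
c | q | r | φ
-------------
False | False | False | True
True | False | False | True
False | True | False | True
True | True | False | True
False | False | True | False
True | False | True | True
False | True | True | True
True | True | True | True
Counterexample at row 5: with c=False, q=False, r=True, the formula is False.

No, it is not a tautology.


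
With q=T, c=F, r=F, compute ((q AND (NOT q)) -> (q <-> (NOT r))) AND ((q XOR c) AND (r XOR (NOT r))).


Substitute q=T, c=F, r=F:
NOT q = F
q AND (NOT q) = T AND F = F
NOT r = T
q <-> (NOT r) = T <-> T = T
(q AND (NOT q)) -> (q <-> (NOT r)) = F -> T = T
q XOR c = T XOR F = T
NOT r = T
r XOR (NOT r) = F XOR T = T
(q XOR c) AND (r XOR (NOT r)) = T AND T = T
((q AND (NOT q)) -> (q <-> (NOT r))) AND ((q XOR c) AND (r XOR (NOT r))) = T AND T = T

T


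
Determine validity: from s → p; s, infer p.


This matches the form of modus ponens: the conclusion follows in every model of the premises.

Valid.


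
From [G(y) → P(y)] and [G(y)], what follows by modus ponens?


Modus ponens: from (P → Q) and P, infer Q.
P = 'G(y)' is asserted, and P → Q holds, so Q follows.

P(y).


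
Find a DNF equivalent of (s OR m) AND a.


Step 1: Distribute ∧ over ∨: (s ∨ m) ∧ a = (s ∧ a) ∨ (m ∧ a).

(s AND a) OR (m AND a)


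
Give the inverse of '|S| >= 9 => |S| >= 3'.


The inverse of (P → Q) is (¬P → ¬Q). It is equivalent to the converse, not to the original.
Here P = '|S| >= 9' and Q = '|S| >= 3'.

If not (|S| >= 9), then not (|S| >= 3).


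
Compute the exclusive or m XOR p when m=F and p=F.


Exclusive or is true when exactly one operand is true.
Substitute: m=F, p=F.
F XOR F evaluates to F.

F


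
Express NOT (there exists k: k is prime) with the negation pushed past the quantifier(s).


¬(for all x: φ) = there exists x: ¬φ, and ¬(there exists x: φ) = for all x: ¬φ.
Apply to the existential statement.

for all k: NOT(k is prime)


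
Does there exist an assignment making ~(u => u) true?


Check all 2 assignments over {u}:
u | φ
-----
False | False
True | False
No assignment makes the formula true.

Unsatisfiable.


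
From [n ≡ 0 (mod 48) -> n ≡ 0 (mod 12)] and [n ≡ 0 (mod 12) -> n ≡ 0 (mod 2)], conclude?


Hypothetical syllogism: from (P → Q) and (Q → R), infer (P → R).
Chain the two implications through the shared middle term 'n ≡ 0 (mod 12)'.

n ≡ 0 (mod 48) -> n ≡ 0 (mod 2)


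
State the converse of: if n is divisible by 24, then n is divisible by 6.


The converse of (P → Q) is (Q → P). It is not in general equivalent to the original.
Here P = 'n is divisible by 24' and Q = 'n is divisible by 6'.

If n is divisible by 6, then n is divisible by 24.


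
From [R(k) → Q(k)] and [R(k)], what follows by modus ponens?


Modus ponens: from (P → Q) and P, infer Q.
P = 'R(k)' is asserted, and P → Q holds, so Q follows.

Q(k).


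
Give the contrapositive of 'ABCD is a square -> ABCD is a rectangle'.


The contrapositive of (P → Q) is (¬Q → ¬P); it is logically equivalent to the original.
Here P = 'ABCD is a square' and Q = 'ABCD is a rectangle'.

If not (ABCD is a rectangle), then not (ABCD is a square).


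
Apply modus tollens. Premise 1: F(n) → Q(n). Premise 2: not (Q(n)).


Modus tollens: from (P → Q) and ¬Q, infer ¬P.
Q = 'Q(n)' is denied; since P → Q, P must also fail.

Not (F(n)).


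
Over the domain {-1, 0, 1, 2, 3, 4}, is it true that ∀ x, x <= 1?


Evaluate the predicate on each element: -1:T, 0:T, 1:T, 2:F, 3:F, 4:F.
Counterexample x = 2 fails the predicate.

F


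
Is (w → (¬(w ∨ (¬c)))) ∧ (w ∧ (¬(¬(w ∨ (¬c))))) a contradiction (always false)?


Truth table over {c, w}:
c | w | φ
---------
F | F | F
T | F | F
F | T | F
T | T | F
Every row is false.

Yes, it is a contradiction.


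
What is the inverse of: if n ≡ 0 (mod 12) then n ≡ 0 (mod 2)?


The inverse of (P → Q) is (¬P → ¬Q). It is equivalent to the converse, not to the original.
Here P = 'n ≡ 0 (mod 12)' and Q = 'n ≡ 0 (mod 2)'.

If not (n ≡ 0 (mod 12)), then not (n ≡ 0 (mod 2)).


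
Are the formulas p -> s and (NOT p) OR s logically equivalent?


Compare truth tables:
p | s | φ | ψ
-------------
F | F | T | T
T | F | F | F
F | T | T | T
T | T | T | T
The columns φ and ψ agree on every row.

Yes, they are logically equivalent.


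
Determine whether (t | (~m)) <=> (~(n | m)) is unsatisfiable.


Truth table over {m, n, t}:
m | n | t | φ
-------------
False | False | False | True
True | False | False | True
False | True | False | False
True | True | False | True
False | False | True | True
True | False | True | False
False | True | True | False
True | True | True | False
Satisfying assignment at row 1: m=False, n=False, t=False gives True.

No, it is not a contradiction.


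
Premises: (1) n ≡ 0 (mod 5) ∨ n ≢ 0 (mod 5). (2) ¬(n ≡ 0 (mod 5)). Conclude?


Disjunctive syllogism: from (P ∨ Q) and ¬P, infer Q.
One disjunct, 'n ≡ 0 (mod 5)', is ruled out; the other must hold.

n ≢ 0 (mod 5)


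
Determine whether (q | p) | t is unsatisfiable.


Truth table over {p, q, t}:
p | q | t | φ
-------------
False | False | False | False
True | False | False | True
False | True | False | True
True | True | False | True
False | False | True | True
True | False | True | True
False | True | True | True
True | True | True | True
Satisfying assignment at row 2: p=True, q=False, t=False gives True.

No, it is not a contradiction.


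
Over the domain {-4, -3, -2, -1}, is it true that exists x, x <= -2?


Evaluate the predicate on each element: -4:True, -3:True, -2:True, -1:False.
Witness x = -4 satisfies the predicate.

True


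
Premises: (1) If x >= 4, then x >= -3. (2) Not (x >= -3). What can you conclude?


Modus tollens: from (P → Q) and ¬Q, infer ¬P.
Q = 'x >= -3' is denied; since P → Q, P must also fail.

Not (x >= 4).


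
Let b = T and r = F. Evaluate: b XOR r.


Exclusive or is true when exactly one operand is true.
Substitute: b=T, r=F.
T XOR F evaluates to T.

T


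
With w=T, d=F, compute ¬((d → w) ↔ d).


Substitute w=T, d=F:
d → w = F → T = T
(d → w) ↔ d = T ↔ F = F
¬((d → w) ↔ d) = T

T


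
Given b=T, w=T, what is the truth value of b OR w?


Disjunction is false only when both operands are false.
Substitute: b=T, w=T.
T OR T evaluates to T.

T


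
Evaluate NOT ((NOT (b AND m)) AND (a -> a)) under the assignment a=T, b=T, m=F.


Substitute a=T, b=T, m=F:
b AND m = T AND F = F
NOT (b AND m) = T
a -> a = T -> T = T
(NOT (b AND m)) AND (a -> a) = T AND T = T
NOT ((NOT (b AND m)) AND (a -> a)) = F

F


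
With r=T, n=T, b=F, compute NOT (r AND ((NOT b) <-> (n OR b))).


Substitute r=T, n=T, b=F:
NOT b = T
n OR b = T OR F = T
(NOT b) <-> (n OR b) = T <-> T = T
r AND ((NOT b) <-> (n OR b)) = T AND T = T
NOT (r AND ((NOT b) <-> (n OR b))) = F

F


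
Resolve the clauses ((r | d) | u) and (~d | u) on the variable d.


The clauses contain complementary literals d and ~d.
Resolution eliminates this pair and disjoins the remaining literals (merging duplicates).

(u | r)


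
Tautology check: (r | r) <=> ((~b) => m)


Build the truth table over {b, m, r}:
b | m | r | φ
-------------
False | False | False | True
True | False | False | False
False | True | False | False
True | True | False | False
False | False | True | False
True | False | True | True
False | True | True | True
True | True | True | True
Counterexample at row 2: with b=True, m=False, r=False, the formula is False.

No, it is not a tautology.


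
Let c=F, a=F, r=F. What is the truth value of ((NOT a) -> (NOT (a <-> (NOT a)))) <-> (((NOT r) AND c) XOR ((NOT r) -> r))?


Substitute c=F, a=F, r=F:
… (earlier sub-steps elided)
NOT a = T
a <-> (NOT a) = F <-> T = F
NOT (a <-> (NOT a)) = T
(NOT a) -> (NOT (a <-> (NOT a))) = T -> T = T
NOT r = T
(NOT r) AND c = T AND F = F
NOT r = T
(NOT r) -> r = T -> F = F
((NOT r) AND c) XOR ((NOT r) -> r) = F XOR F = F
((NOT a) -> (NOT (a <-> (NOT a)))) <-> (((NOT r) AND c) XOR ((NOT r) -> r)) = T <-> F = F

F


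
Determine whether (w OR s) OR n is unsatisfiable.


Truth table over {n, s, w}:
n | s | w | φ
-------------
F | F | F | F
T | F | F | T
F | T | F | T
T | T | F | T
F | F | T | T
T | F | T | T
F | T | T | T
T | T | T | T
Satisfying assignment at row 2: n=T, s=F, w=F gives T.

No, it is not a contradiction.


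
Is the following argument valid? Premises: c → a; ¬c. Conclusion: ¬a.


This is denying the antecedent (fallacy). There exist truth assignments where the premises are all true but the conclusion is false.

Invalid.


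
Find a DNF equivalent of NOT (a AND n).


Step 1: Apply De Morgan: ¬(a ∧ n) = ¬a ∨ ¬n.

(NOT a) OR (NOT n)


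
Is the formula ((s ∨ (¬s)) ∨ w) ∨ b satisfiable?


Search for a satisfying assignment over {b, s, w}.
Try b=F, s=F, w=F: the formula evaluates to T.
A satisfying assignment exists.

Satisfiable.


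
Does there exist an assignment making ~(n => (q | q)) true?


Search for a satisfying assignment over {n, q}.
Try n=True, q=False: the formula evaluates to True.
A satisfying assignment exists.

Satisfiable.


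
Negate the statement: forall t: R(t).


¬(forall x: φ) = exists x: ¬φ, and ¬(exists x: φ) = forall x: ¬φ.
Apply to the universal statement.

exists t: ~(R(t))


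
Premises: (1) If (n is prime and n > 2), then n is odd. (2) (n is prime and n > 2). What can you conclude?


Modus ponens: from (P → Q) and P, infer Q.
P = '(n is prime and n > 2)' is asserted, and P → Q holds, so Q follows.

n is odd.


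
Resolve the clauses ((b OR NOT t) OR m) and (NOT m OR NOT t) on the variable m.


The clauses contain complementary literals m and NOTm.
Resolution eliminates this pair and disjoins the remaining literals (merging duplicates).

(NOT t OR b)


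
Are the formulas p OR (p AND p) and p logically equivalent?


Compare truth tables:
p | φ | ψ
---------
F | F | F
T | T | T
The columns φ and ψ agree on every row.

Yes, they are logically equivalent.


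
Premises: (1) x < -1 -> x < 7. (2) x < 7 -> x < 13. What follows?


Hypothetical syllogism: from (P → Q) and (Q → R), infer (P → R).
Chain the two implications through the shared middle term 'x < 7'.

x < -1 -> x < 13


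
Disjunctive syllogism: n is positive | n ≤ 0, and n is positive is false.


Disjunctive syllogism: from (P ∨ Q) and ¬P, infer Q.
One disjunct, 'n is positive', is ruled out; the other must hold.

n ≤ 0


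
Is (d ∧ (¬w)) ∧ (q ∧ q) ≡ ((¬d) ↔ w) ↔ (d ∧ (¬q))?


Compare truth tables:
d | q | w | φ | ψ
-----------------
F | F | F | F | T
T | F | F | F | T
F | T | F | F | T
T | T | F | T | F
F | F | T | F | F
T | F | T | F | F
F | T | T | F | F
T | T | T | F | T
They differ at row 1 (d=F, q=F, w=F): φ=F but ψ=T.

No, they are not logically equivalent.


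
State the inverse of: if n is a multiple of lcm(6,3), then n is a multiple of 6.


The inverse of (P → Q) is (¬P → ¬Q). It is equivalent to the converse, not to the original.
Here P = 'n is a multiple of lcm(6,3)' and Q = 'n is a multiple of 6'.

If not (n is a multiple of lcm(6,3)), then not (n is a multiple of 6).


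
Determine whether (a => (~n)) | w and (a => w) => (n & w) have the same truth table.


Compare truth tables:
a | n | w | φ | ψ
-----------------
False | False | False | True | False
True | False | False | True | True
False | True | False | True | False
True | True | False | False | True
False | False | True | True | False
True | False | True | True | False
False | True | True | True | True
True | True | True | True | True
They differ at row 1 (a=False, n=False, w=False): φ=True but ψ=False.

No, they are not logically equivalent.


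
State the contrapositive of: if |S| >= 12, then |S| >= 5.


The contrapositive of (P → Q) is (¬Q → ¬P); it is logically equivalent to the original.
Here P = '|S| >= 12' and Q = '|S| >= 5'.

If not (|S| >= 5), then not (|S| >= 12).


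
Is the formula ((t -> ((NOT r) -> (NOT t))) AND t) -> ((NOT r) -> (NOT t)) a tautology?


Build the truth table over {r, t}:
r | t | φ
---------
F | F | T
T | F | T
F | T | T
T | T | T
Every row evaluates to true.

Yes, it is a tautology.


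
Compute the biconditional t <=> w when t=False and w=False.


Biconditional is true when both operands have the same truth value.
Substitute: t=False, w=False.
False <=> False evaluates to True.

True


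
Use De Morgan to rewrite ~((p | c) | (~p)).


De Morgan: the negation of a disjunction is the conjunction of the negations.
Distribute ~ across |, flipping it to &, and negate each literal.

((~p) & (~c)) & p


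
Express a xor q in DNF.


Step 1: a ⊕ q is true exactly when they disagree: (a ∧ ¬q) ∨ (¬a ∧ q).

(a & (~q)) | ((~a) & q)


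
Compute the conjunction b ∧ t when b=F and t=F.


Conjunction is true only when both operands are true.
Substitute: b=F, t=F.
F ∧ F evaluates to F.

F


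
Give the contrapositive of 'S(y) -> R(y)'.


The contrapositive of (P → Q) is (¬Q → ¬P); it is logically equivalent to the original.
Here P = 'S(y)' and Q = 'R(y)'.

If not (R(y)), then not (S(y)).


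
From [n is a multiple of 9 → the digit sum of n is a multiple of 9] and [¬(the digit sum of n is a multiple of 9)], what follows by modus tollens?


Modus tollens: from (P → Q) and ¬Q, infer ¬P.
Q = 'the digit sum of n is a multiple of 9' is denied; since P → Q, P must also fail.

Not (n is a multiple of 9).


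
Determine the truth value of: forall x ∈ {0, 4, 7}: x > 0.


Evaluate the predicate on each element: 0:False, 4:True, 7:True.
Counterexample x = 0 fails the predicate.

False


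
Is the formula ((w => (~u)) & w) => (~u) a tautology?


Build the truth table over {u, w}:
u | w | φ
---------
False | False | True
True | False | True
False | True | True
True | True | True
Every row evaluates to true.

Yes, it is a tautology.


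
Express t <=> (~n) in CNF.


Step 1: Rewrite t ↔ (¬n) as (t → (¬n)) ∧ ((¬n) → t).
Step 2: Rewrite each implication as a disjunction.
Step 3: Eliminate any double negations (¬¬X = X).

((~t) | (~n)) & (n | t)


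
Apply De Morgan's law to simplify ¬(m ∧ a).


De Morgan: the negation of a conjunction is the disjunction of the negations.
Distribute ¬ across ∧, flipping it to ∨, and negate each literal.

(¬m) ∨ (¬a)


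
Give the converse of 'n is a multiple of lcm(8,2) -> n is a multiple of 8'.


The converse of (P → Q) is (Q → P). It is not in general equivalent to the original.
Here P = 'n is a multiple of lcm(8,2)' and Q = 'n is a multiple of 8'.

If n is a multiple of 8, then n is a multiple of lcm(8,2).


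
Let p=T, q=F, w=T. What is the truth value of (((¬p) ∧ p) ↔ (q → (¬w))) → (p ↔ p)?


Substitute p=T, q=F, w=T:
¬p = F
(¬p) ∧ p = F ∧ T = F
¬w = F
q → (¬w) = F → F = T
((¬p) ∧ p) ↔ (q → (¬w)) = F ↔ T = F
p ↔ p = T ↔ T = T
(((¬p) ∧ p) ↔ (q → (¬w))) → (p ↔ p) = F → T = T

T


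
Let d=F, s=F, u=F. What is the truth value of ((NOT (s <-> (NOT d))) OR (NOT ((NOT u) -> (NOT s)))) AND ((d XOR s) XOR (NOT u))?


Substitute d=F, s=F, u=F:
… (earlier sub-steps elided)
NOT (s <-> (NOT d)) = T
NOT u = T
NOT s = T
(NOT u) -> (NOT s) = T -> T = T
NOT ((NOT u) -> (NOT s)) = F
(NOT (s <-> (NOT d))) OR (NOT ((NOT u) -> (NOT s))) = T OR F = T
d XOR s = F XOR F = F
NOT u = T
(d XOR s) XOR (NOT u) = F XOR T = T
((NOT (s <-> (NOT d))) OR (NOT ((NOT u) -> (NOT s)))) AND ((d XOR s) XOR (NOT u)) = T AND T = T

T


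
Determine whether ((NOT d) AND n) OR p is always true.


Build the truth table over {d, n, p}:
d | n | p | φ
-------------
F | F | F | F
T | F | F | F
F | T | F | T
T | T | F | F
F | F | T | T
T | F | T | T
F | T | T | T
T | T | T | T
Counterexample at row 1: with d=F, n=F, p=F, the formula is F.

No, it is not a tautology.


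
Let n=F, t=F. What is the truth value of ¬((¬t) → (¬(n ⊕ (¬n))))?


Substitute n=F, t=F:
¬t = T
¬n = T
n ⊕ (¬n) = F ⊕ T = T
¬(n ⊕ (¬n)) = F
(¬t) → (¬(n ⊕ (¬n))) = T → F = F
¬((¬t) → (¬(n ⊕ (¬n)))) = T

T


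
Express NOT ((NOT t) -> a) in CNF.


Step 1: Rewrite (¬t) → a as ¬(¬t) ∨ a.
Step 2: Negate: ¬(¬(¬t) ∨ a) = (¬t) ∧ ¬a (De Morgan + double negation).

(NOT t) AND (NOT a)


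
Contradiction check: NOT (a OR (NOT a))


Truth table over {a}:
a | φ
-----
F | F
T | F
Every row is false.

Yes, it is a contradiction.


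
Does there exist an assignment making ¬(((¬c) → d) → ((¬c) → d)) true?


Check all 4 assignments over {c, d}:
c | d | φ
---------
F | F | F
T | F | F
F | T | F
T | T | F
No assignment makes the formula true.

Unsatisfiable.


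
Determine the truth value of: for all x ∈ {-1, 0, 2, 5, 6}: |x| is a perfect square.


Evaluate the predicate on each element: -1:T, 0:T, 2:F, 5:F, 6:F.
Counterexample x = 2 fails the predicate.

F


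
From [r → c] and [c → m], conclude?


Hypothetical syllogism: from (P → Q) and (Q → R), infer (P → R).
Chain the two implications through the shared middle term 'c'.

r → m


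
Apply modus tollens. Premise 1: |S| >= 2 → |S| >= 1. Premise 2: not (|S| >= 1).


Modus tollens: from (P → Q) and ¬Q, infer ¬P.
Q = '|S| >= 1' is denied; since P → Q, P must also fail.

Not (|S| >= 2).


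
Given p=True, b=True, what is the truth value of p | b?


Disjunction is false only when both operands are false.
Substitute: p=True, b=True.
True | True evaluates to True.

True


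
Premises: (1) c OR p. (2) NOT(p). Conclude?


Disjunctive syllogism: from (P ∨ Q) and ¬P, infer Q.
One disjunct, 'p', is ruled out; the other must hold.

c


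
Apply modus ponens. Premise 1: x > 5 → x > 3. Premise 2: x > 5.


Modus ponens: from (P → Q) and P, infer Q.
P = 'x > 5' is asserted, and P → Q holds, so Q follows.

x > 3.


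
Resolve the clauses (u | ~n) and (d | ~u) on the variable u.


The clauses contain complementary literals u and ~u.
Resolution eliminates this pair and disjoins the remaining literals (merging duplicates).

(~n | d)


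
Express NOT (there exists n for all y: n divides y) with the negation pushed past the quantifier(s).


Negation flips each quantifier (∀↔∃) and negates the inner predicate.
¬(there exists n for all y: φ) = for all n there exists y: ¬φ.

for all n there exists y: NOT(n divides y)


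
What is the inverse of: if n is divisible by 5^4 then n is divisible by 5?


The inverse of (P → Q) is (¬P → ¬Q). It is equivalent to the converse, not to the original.
Here P = 'n is divisible by 5^4' and Q = 'n is divisible by 5'.

If not (n is divisible by 5^4), then not (n is divisible by 5).


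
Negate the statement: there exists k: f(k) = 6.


¬(for all x: φ) = there exists x: ¬φ, and ¬(there exists x: φ) = for all x: ¬φ.
Apply to the existential statement.

for all k: NOT(f(k) = 6)


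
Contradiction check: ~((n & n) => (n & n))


Truth table over {n}:
n | φ
-----
False | False
True | False
Every row is false.

Yes, it is a contradiction.


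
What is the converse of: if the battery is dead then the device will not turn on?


The converse of (P → Q) is (Q → P). It is not in general equivalent to the original.
Here P = 'the battery is dead' and Q = 'the device will not turn on'.

If the device will not turn on, then the battery is dead.


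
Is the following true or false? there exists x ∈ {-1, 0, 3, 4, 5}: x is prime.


Evaluate the predicate on each element: -1:F, 0:F, 3:T, 4:F, 5:T.
Witness x = 3 satisfies the predicate.

T


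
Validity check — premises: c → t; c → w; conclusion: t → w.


This is (no valid rule). There exist truth assignments where the premises are all true but the conclusion is false.

Invalid.


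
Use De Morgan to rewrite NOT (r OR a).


De Morgan: the negation of a disjunction is the conjunction of the negations.
Distribute NOT across OR, flipping it to AND, and negate each literal.

(NOT r) AND (NOT a)


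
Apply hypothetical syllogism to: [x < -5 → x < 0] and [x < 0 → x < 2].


Hypothetical syllogism: from (P → Q) and (Q → R), infer (P → R).
Chain the two implications through the shared middle term 'x < 0'.

x < -5 → x < 2


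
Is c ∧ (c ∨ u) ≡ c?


Compare truth tables:
c | u | φ | ψ
-------------
F | F | F | F
T | F | T | T
F | T | F | F
T | T | T | T
The columns φ and ψ agree on every row.

Yes, they are logically equivalent.


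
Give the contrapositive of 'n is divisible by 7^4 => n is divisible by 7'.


The contrapositive of (P → Q) is (¬Q → ¬P); it is logically equivalent to the original.
Here P = 'n is divisible by 7^4' and Q = 'n is divisible by 7'.

If not (n is divisible by 7), then not (n is divisible by 7^4).


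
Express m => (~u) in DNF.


Step 1: Rewrite m → (¬u) as ¬m ∨ (¬u).

(~m) | (~u)


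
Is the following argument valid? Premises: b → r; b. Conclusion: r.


This matches the form of modus ponens: the conclusion follows in every model of the premises.

Valid.


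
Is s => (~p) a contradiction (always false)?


Truth table over {p, s}:
p | s | φ
---------
False | False | True
True | False | True
False | True | True
True | True | False
Satisfying assignment at row 1: p=False, s=False gives True.

No, it is not a contradiction.


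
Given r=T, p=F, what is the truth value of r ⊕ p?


Exclusive or is true when exactly one operand is true.
Substitute: r=T, p=F.
T ⊕ F evaluates to T.

T


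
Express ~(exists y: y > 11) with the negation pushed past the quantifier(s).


¬(forall x: φ) = exists x: ¬φ, and ¬(exists x: φ) = forall x: ¬φ.
Apply to the existential statement.

forall y: ~(y > 11)


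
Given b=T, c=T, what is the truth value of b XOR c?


Exclusive or is true when exactly one operand is true.
Substitute: b=T, c=T.
T XOR T evaluates to F.

F


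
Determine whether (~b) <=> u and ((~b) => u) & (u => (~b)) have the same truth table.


Compare truth tables:
b | u | φ | ψ
-------------
False | False | False | False
True | False | True | True
False | True | True | True
True | True | False | False
The columns φ and ψ agree on every row.

Yes, they are logically equivalent.


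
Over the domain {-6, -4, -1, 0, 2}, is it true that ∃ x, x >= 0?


Evaluate the predicate on each element: -6:F, -4:F, -1:F, 0:T, 2:T.
Witness x = 0 satisfies the predicate.

T


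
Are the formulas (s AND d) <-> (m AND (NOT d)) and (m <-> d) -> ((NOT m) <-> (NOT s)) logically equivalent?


Compare truth tables:
d | m | s | φ | ψ
-----------------
F | F | F | T | T
T | F | F | T | T
F | T | F | F | T
T | T | F | T | F
F | F | T | T | F
T | F | T | F | T
F | T | T | F | T
T | T | T | F | T
They differ at row 3 (d=F, m=T, s=F): φ=F but ψ=T.

No, they are not logically equivalent.


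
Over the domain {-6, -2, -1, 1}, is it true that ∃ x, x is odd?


Evaluate the predicate on each element: -6:F, -2:F, -1:T, 1:T.
Witness x = -1 satisfies the predicate.

T


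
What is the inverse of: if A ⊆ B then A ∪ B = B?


The inverse of (P → Q) is (¬P → ¬Q). It is equivalent to the converse, not to the original.
Here P = 'A ⊆ B' and Q = 'A ∪ B = B'.

If not (A ⊆ B), then not (A ∪ B = B).


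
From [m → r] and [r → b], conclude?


Hypothetical syllogism: from (P → Q) and (Q → R), infer (P → R).
Chain the two implications through the shared middle term 'r'.

m → b


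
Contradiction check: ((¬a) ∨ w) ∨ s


Truth table over {a, s, w}:
a | s | w | φ
-------------
F | F | F | T
T | F | F | F
F | T | F | T
T | T | F | T
F | F | T | T
T | F | T | T
F | T | T | T
T | T | T | T
Satisfying assignment at row 1: a=F, s=F, w=F gives T.

No, it is not a contradiction.


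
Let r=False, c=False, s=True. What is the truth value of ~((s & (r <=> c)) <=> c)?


Substitute r=False, c=False, s=True:
r <=> c = False <=> False = True
s & (r <=> c) = True & True = True
(s & (r <=> c)) <=> c = True <=> False = False
~((s & (r <=> c)) <=> c) = True

True


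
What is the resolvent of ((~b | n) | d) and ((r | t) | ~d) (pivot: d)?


The clauses contain complementary literals d and ~d.
Resolution eliminates this pair and disjoins the remaining literals (merging duplicates).

(((~b | n) | t) | r)


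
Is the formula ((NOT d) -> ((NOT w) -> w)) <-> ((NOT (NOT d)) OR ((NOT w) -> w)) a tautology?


Build the truth table over {d, w}:
d | w | φ
---------
F | F | T
T | F | T
F | T | T
T | T | T
Every row evaluates to true.

Yes, it is a tautology.


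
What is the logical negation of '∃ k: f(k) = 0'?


¬(∀ x: φ) = ∃ x: ¬φ, and ¬(∃ x: φ) = ∀ x: ¬φ.
Apply to the existential statement.

∀ k: ¬(f(k) = 0)


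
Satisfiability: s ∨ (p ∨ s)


Search for a satisfying assignment over {p, s}.
Try p=T, s=F: the formula evaluates to T.
A satisfying assignment exists.

Satisfiable.


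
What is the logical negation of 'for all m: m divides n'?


¬(for all x: φ) = there exists x: ¬φ, and ¬(there exists x: φ) = for all x: ¬φ.
Apply to the universal statement.

there exists m: NOT(m divides n)


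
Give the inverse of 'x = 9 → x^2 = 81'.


The inverse of (P → Q) is (¬P → ¬Q). It is equivalent to the converse, not to the original.
Here P = 'x = 9' and Q = 'x^2 = 81'.

If not (x = 9), then not (x^2 = 81).


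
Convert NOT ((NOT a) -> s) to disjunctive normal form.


Step 1: Rewrite implication then negate: ¬(¬(¬a) ∨ s) = (¬a) ∧ ¬s.

(NOT a) AND (NOT s)


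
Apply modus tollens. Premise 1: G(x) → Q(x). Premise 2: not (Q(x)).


Modus tollens: from (P → Q) and ¬Q, infer ¬P.
Q = 'Q(x)' is denied; since P → Q, P must also fail.

Not (G(x)).


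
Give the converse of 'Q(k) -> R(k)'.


The converse of (P → Q) is (Q → P). It is not in general equivalent to the original.
Here P = 'Q(k)' and Q = 'R(k)'.

If R(k), then Q(k).


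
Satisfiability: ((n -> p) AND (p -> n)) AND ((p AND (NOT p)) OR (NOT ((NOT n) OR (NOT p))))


Search for a satisfying assignment over {n, p}.
Try n=T, p=T: the formula evaluates to T.
A satisfying assignment exists.

Satisfiable.


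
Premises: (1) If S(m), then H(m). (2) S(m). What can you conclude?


Modus ponens: from (P → Q) and P, infer Q.
P = 'S(m)' is asserted, and P → Q holds, so Q follows.

H(m).


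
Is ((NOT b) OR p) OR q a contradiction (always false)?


Truth table over {b, p, q}:
b | p | q | φ
-------------
F | F | F | T
T | F | F | F
F | T | F | T
T | T | F | T
F | F | T | T
T | F | T | T
F | T | T | T
T | T | T | T
Satisfying assignment at row 1: b=F, p=F, q=F gives T.

No, it is not a contradiction.


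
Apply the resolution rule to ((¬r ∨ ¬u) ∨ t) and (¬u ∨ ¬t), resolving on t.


The clauses contain complementary literals t and ¬t.
Resolution eliminates this pair and disjoins the remaining literals (merging duplicates).

(¬u ∨ ¬r)


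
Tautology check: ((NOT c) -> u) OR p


Build the truth table over {c, p, u}:
c | p | u | φ
-------------
F | F | F | F
T | F | F | T
F | T | F | T
T | T | F | T
F | F | T | T
T | F | T | T
F | T | T | T
T | T | T | T
Counterexample at row 1: with c=F, p=F, u=F, the formula is F.

No, it is not a tautology.


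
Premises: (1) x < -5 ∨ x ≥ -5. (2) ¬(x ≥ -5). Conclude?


Disjunctive syllogism: from (P ∨ Q) and ¬P, infer Q.
One disjunct, 'x ≥ -5', is ruled out; the other must hold.

x < -5


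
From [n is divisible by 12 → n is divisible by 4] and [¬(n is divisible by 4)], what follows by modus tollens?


Modus tollens: from (P → Q) and ¬Q, infer ¬P.
Q = 'n is divisible by 4' is denied; since P → Q, P must also fail.

Not (n is divisible by 12).


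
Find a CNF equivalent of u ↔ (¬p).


Step 1: Rewrite u ↔ (¬p) as (u → (¬p)) ∧ ((¬p) → u).
Step 2: Rewrite each implication as a disjunction.
Step 3: Eliminate any double negations (¬¬X = X).

((¬u) ∨ (¬p)) ∧ (p ∨ u)


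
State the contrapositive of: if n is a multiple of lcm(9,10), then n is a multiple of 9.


The contrapositive of (P → Q) is (¬Q → ¬P); it is logically equivalent to the original.
Here P = 'n is a multiple of lcm(9,10)' and Q = 'n is a multiple of 9'.

If not (n is a multiple of 9), then not (n is a multiple of lcm(9,10)).


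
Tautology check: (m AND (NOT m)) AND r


Build the truth table over {m, r}:
m | r | φ
---------
F | F | F
T | F | F
F | T | F
T | T | F
Counterexample at row 1: with m=F, r=F, the formula is F.

No, it is not a tautology.


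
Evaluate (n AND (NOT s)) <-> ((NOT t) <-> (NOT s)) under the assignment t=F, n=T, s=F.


Substitute t=F, n=T, s=F:
NOT s = T
n AND (NOT s) = T AND T = T
NOT t = T
NOT s = T
(NOT t) <-> (NOT s) = T <-> T = T
(n AND (NOT s)) <-> ((NOT t) <-> (NOT s)) = T <-> T = T

T


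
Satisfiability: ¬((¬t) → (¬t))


Check all 2 assignments over {t}:
t | φ
-----
F | F
T | F
No assignment makes the formula true.

Unsatisfiable.


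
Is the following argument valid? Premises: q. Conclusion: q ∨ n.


This matches the form of disjunction introduction: the conclusion follows in every model of the premises.

Valid.


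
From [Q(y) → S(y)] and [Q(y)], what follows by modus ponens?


Modus ponens: from (P → Q) and P, infer Q.
P = 'Q(y)' is asserted, and P → Q holds, so Q follows.

S(y).


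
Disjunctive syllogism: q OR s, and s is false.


Disjunctive syllogism: from (P ∨ Q) and ¬P, infer Q.
One disjunct, 's', is ruled out; the other must hold.

q


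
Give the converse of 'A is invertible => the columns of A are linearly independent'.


The converse of (P → Q) is (Q → P). It is not in general equivalent to the original.
Here P = 'A is invertible' and Q = 'the columns of A are linearly independent'.

If the columns of A are linearly independent, then A is invertible.


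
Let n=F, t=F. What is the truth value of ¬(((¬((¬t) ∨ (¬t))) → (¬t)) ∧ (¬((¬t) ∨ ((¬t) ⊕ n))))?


Substitute n=F, t=F:
… (earlier sub-steps elided)
¬((¬t) ∨ (¬t)) = F
¬t = T
(¬((¬t) ∨ (¬t))) → (¬t) = F → T = T
¬t = T
¬t = T
(¬t) ⊕ n = T ⊕ F = T
(¬t) ∨ ((¬t) ⊕ n) = T ∨ T = T
¬((¬t) ∨ ((¬t) ⊕ n)) = F
((¬((¬t) ∨ (¬t))) → (¬t)) ∧ (¬((¬t) ∨ ((¬t) ⊕ n))) = T ∧ F = F
¬(((¬((¬t) ∨ (¬t))) → (¬t)) ∧ (¬((¬t) ∨ ((¬t) ⊕ n)))) = T

T


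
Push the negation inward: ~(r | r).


De Morgan: the negation of a disjunction is the conjunction of the negations.
Distribute ~ across |, flipping it to &, and negate each literal.

(~r) & (~r)


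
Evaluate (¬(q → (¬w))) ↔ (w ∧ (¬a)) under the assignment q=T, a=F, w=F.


Substitute q=T, a=F, w=F:
¬w = T
q → (¬w) = T → T = T
¬(q → (¬w)) = F
¬a = T
w ∧ (¬a) = F ∧ T = F
(¬(q → (¬w))) ↔ (w ∧ (¬a)) = F ↔ F = T

T


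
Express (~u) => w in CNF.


Step 1: Rewrite (¬u) → w as ¬(¬u) ∨ w.
Step 2: Eliminate any double negations (¬¬X = X).

u | w


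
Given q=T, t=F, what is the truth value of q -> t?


Implication is false only when antecedent is true and consequent is false.
Substitute: q=T, t=F.
T -> F evaluates to F.

F


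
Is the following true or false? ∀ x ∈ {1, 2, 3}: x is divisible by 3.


Evaluate the predicate on each element: 1:F, 2:F, 3:T.
Counterexample x = 1 fails the predicate.

F


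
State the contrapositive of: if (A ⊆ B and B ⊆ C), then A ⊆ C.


The contrapositive of (P → Q) is (¬Q → ¬P); it is logically equivalent to the original.
Here P = '(A ⊆ B and B ⊆ C)' and Q = 'A ⊆ C'.

If not (A ⊆ C), then not ((A ⊆ B and B ⊆ C)).


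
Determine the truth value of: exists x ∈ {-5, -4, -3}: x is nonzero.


Evaluate the predicate on each element: -5:True, -4:True, -3:True.
Witness x = -5 satisfies the predicate.

True


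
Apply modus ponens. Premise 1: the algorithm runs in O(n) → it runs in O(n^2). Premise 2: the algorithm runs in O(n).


Modus ponens: from (P → Q) and P, infer Q.
P = 'the algorithm runs in O(n)' is asserted, and P → Q holds, so Q follows.

it runs in O(n^2).


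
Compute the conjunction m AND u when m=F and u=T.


Conjunction is true only when both operands are true.
Substitute: m=F, u=T.
F AND T evaluates to F.

F


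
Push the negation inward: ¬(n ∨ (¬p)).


De Morgan: the negation of a disjunction is the conjunction of the negations.
Distribute ¬ across ∨, flipping it to ∧, and negate each literal.

(¬n) ∧ p


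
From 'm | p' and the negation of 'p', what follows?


Disjunctive syllogism: from (P ∨ Q) and ¬P, infer Q.
One disjunct, 'p', is ruled out; the other must hold.

m


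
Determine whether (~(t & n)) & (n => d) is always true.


Build the truth table over {d, n, t}:
d | n | t | φ
-------------
False | False | False | True
True | False | False | True
False | True | False | False
True | True | False | True
False | False | True | True
True | False | True | True
False | True | True | False
True | True | True | False
Counterexample at row 3: with d=False, n=True, t=False, the formula is False.

No, it is not a tautology.


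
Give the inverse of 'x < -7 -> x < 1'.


The inverse of (P → Q) is (¬P → ¬Q). It is equivalent to the converse, not to the original.
Here P = 'x < -7' and Q = 'x < 1'.

If not (x < -7), then not (x < 1).


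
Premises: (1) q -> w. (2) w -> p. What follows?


Hypothetical syllogism: from (P → Q) and (Q → R), infer (P → R).
Chain the two implications through the shared middle term 'w'.

q -> p


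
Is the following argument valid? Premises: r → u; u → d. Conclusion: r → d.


This matches the form of hypothetical syllogism: the conclusion follows in every model of the premises.

Valid.


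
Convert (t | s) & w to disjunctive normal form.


Step 1: Distribute ∧ over ∨: (t ∨ s) ∧ w = (t ∧ w) ∨ (s ∧ w).

(t & w) | (s & w)


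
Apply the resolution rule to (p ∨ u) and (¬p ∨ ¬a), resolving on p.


The clauses contain complementary literals p and ¬p.
Resolution eliminates this pair and disjoins the remaining literals (merging duplicates).

(u ∨ ¬a)


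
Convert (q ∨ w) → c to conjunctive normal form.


Step 1: Rewrite as ¬(q ∨ w) ∨ c = (¬q ∧ ¬w) ∨ c.
Step 2: Distribute ∨ over ∧.

((¬q) ∨ c) ∧ ((¬w) ∨ c)


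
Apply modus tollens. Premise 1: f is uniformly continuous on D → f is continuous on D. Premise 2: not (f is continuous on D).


Modus tollens: from (P → Q) and ¬Q, infer ¬P.
Q = 'f is continuous on D' is denied; since P → Q, P must also fail.

Not (f is uniformly continuous on D).


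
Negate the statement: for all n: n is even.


¬(for all x: φ) = there exists x: ¬φ, and ¬(there exists x: φ) = for all x: ¬φ.
Apply to the universal statement.

there exists n: NOT(n is even)


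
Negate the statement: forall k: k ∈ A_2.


¬(forall x: φ) = exists x: ¬φ, and ¬(exists x: φ) = forall x: ¬φ.
Apply to the universal statement.

exists k: ~(k ∈ A_2)


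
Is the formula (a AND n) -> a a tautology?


Build the truth table over {a, n}:
a | n | φ
---------
F | F | T
T | F | T
F | T | T
T | T | T
Every row evaluates to true.

Yes, it is a tautology.


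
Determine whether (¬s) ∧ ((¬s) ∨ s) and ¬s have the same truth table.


Compare truth tables:
s | φ | ψ
---------
F | T | T
T | F | F
The columns φ and ψ agree on every row.

Yes, they are logically equivalent.


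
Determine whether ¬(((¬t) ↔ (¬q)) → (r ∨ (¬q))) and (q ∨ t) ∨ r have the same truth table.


Compare truth tables:
q | r | t | φ | ψ
-----------------
F | F | F | F | F
T | F | F | F | T
F | T | F | F | T
T | T | F | F | T
F | F | T | F | T
T | F | T | T | T
F | T | T | F | T
T | T | T | F | T
They differ at row 2 (q=T, r=F, t=F): φ=F but ψ=T.

No, they are not logically equivalent.


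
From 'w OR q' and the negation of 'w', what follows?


Disjunctive syllogism: from (P ∨ Q) and ¬P, infer Q.
One disjunct, 'w', is ruled out; the other must hold.

q


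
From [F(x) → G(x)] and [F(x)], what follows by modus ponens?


Modus ponens: from (P → Q) and P, infer Q.
P = 'F(x)' is asserted, and P → Q holds, so Q follows.

G(x).


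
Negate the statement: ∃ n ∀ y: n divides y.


Negation flips each quantifier (∀↔∃) and negates the inner predicate.
¬(∃ n ∀ y: φ) = ∀ n ∃ y: ¬φ.

∀ n ∃ y: ¬(n divides y)
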